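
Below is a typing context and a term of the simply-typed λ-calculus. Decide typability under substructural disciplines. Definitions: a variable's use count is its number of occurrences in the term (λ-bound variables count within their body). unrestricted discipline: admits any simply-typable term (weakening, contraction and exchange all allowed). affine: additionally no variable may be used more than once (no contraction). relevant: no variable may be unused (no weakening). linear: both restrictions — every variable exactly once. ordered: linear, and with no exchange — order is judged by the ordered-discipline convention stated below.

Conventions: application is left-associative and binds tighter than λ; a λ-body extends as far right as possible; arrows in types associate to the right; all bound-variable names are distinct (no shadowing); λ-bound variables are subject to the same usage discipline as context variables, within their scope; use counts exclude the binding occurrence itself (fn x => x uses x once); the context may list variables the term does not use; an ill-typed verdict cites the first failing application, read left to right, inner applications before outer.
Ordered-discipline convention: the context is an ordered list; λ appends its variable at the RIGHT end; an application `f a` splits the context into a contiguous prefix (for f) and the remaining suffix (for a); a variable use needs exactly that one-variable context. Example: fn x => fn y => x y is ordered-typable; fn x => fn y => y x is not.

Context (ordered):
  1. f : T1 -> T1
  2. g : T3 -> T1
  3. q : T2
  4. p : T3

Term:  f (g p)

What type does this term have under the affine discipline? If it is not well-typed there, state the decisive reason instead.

term : T1
use counts: f: 1; g: 1; q: 0; p: 1
left-to-right use order: f, g, p
typing: well-typed — term : T1
per-discipline verdicts: ordered ✗; linear ✗; affine ✓; relevant ✗; unrestricted ✓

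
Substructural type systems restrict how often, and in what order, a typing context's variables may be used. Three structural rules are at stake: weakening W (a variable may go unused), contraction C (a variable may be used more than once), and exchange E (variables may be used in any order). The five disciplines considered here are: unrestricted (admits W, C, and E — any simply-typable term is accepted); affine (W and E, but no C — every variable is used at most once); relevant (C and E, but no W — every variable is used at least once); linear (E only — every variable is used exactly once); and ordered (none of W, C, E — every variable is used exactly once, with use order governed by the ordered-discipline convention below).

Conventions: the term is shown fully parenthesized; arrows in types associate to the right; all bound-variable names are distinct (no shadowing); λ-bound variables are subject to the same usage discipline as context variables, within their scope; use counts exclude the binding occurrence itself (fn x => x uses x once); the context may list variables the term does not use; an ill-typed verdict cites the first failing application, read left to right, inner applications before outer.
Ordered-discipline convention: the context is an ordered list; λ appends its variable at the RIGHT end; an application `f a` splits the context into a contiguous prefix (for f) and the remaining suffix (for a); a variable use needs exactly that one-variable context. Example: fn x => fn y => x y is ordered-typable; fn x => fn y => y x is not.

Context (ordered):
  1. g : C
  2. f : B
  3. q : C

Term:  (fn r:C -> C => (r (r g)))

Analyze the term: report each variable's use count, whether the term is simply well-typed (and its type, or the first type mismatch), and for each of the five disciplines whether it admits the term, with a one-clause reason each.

variable uses: g: 1×; f: 0×; q: 0×; r (bound): 2×
order of uses: r, r, g
typing: the term checks, with type (C -> C) -> C
ordered: ✗, r ×2 used more than once (contraction); unused: f, q — weakening required
linear: ✗, r ×2 used more than once (contraction); unused: f, q — weakening required
affine: ✗, r ×2 used more than once (contraction)
relevant: ✗, unused: f, q — weakening required
unrestricted: ✓, well-typed at (C -> C) -> C; no restrictions here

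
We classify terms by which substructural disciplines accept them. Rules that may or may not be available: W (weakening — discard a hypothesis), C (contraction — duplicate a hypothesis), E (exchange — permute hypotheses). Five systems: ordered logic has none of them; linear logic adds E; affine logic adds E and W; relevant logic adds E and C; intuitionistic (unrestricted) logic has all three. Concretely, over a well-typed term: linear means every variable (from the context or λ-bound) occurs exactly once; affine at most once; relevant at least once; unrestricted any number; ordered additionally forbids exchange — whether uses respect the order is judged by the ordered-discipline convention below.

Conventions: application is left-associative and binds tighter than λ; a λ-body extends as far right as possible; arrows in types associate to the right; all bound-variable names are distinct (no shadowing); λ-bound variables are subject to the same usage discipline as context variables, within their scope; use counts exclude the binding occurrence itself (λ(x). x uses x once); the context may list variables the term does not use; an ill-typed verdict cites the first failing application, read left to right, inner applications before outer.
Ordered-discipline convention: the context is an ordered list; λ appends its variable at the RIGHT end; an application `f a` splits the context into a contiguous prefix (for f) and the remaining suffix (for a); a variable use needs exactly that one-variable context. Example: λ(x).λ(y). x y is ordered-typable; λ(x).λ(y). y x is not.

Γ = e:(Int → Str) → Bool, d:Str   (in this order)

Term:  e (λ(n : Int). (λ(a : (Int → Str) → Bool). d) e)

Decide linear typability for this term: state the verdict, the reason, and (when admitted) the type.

no — uses contraction: e ×2; unused: n, a — weakening required
use counts: e=2, d=1, n (bound)=0, a (bound)=0
uses in reading order: e, d, e
typing: the term checks, with type Bool
across the five disciplines: ordered ✗ | linear ✗ | affine ✗ | relevant ✗ | unrestricted ✓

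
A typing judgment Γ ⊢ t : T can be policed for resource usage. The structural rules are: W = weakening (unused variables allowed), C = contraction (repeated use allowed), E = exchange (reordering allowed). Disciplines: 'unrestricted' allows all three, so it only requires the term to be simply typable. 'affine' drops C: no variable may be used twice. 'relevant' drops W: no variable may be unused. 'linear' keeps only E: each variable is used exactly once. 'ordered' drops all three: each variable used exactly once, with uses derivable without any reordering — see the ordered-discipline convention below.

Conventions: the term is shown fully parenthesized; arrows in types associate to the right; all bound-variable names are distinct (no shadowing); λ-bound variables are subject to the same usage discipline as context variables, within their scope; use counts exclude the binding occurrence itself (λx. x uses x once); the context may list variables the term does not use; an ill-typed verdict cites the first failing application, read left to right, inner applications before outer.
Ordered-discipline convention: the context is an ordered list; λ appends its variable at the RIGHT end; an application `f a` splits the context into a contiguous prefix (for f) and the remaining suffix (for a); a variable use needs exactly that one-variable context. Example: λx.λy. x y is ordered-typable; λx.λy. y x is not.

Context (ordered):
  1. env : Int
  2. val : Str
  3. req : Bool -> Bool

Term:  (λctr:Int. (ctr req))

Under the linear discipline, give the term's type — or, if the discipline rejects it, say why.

not well-typed under linear — fails simple typing
variable uses: env=0, val=0, req=1, ctr [bound]=1
uses in reading order: ctr, req
typing: ill-typed: applying a non-function (Int)
all disciplines: ordered ✗ | linear ✗ | affine ✗ | relevant ✗ | unrestricted ✗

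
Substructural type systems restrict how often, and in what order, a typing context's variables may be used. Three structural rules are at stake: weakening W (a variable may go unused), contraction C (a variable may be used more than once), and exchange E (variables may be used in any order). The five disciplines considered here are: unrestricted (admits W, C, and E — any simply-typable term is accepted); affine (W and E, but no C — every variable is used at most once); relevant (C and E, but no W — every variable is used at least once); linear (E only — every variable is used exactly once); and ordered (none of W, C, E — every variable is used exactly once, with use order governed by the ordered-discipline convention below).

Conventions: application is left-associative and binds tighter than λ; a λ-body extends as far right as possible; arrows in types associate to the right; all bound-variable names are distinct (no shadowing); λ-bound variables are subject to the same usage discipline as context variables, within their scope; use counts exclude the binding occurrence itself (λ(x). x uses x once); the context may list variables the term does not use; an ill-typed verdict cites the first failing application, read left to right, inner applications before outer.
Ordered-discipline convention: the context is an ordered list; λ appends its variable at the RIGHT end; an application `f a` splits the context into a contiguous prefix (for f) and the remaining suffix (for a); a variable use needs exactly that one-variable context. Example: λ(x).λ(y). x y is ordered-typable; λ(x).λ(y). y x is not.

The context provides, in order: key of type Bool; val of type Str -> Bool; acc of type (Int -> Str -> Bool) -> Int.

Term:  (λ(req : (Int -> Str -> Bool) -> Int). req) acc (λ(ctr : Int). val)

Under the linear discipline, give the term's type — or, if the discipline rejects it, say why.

not well-typed under linear — key, ctr never used (weakening)
variable uses: key=0; val=1; acc=1; req (λ-bound)=1; ctr (λ-bound)=0
use order (left to right): req, acc, val
typing: ✓ — Int
per-discipline verdicts: ordered ✗ | linear ✗ | affine ✓ | relevant ✗ | unrestricted ✓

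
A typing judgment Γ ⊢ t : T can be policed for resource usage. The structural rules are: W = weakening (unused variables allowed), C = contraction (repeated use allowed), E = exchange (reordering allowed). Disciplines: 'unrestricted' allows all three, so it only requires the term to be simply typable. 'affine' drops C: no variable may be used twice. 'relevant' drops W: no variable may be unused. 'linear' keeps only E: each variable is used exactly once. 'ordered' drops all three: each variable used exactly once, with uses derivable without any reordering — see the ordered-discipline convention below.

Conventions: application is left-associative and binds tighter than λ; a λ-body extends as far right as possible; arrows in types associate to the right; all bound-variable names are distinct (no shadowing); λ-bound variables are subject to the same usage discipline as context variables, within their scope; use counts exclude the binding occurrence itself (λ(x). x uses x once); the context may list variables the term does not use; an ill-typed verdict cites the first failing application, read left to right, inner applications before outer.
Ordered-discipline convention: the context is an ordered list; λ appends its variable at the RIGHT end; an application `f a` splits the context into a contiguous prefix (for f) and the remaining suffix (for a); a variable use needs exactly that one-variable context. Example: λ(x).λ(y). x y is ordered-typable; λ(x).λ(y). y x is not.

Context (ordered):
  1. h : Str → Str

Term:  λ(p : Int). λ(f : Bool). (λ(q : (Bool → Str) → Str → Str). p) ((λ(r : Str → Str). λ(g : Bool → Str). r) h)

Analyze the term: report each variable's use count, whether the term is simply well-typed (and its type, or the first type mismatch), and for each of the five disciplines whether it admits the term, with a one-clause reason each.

variable uses: h=1, p (bound)=1, f (bound)=0, q (bound)=0, r (bound)=1, g (bound)=0
left-to-right use order: p, r, h
typing: ✓ — Int → Bool → Int
ordered: ✗, unused: f, q, g — weakening required
linear: ✗, unused: f, q, g — weakening required
affine: ✓, no duplicate uses among h, p, f, q, r, g
relevant: ✗, unused: f, q, g — weakening required
unrestricted: ✓, typability at Int → Bool → Int is all that's needed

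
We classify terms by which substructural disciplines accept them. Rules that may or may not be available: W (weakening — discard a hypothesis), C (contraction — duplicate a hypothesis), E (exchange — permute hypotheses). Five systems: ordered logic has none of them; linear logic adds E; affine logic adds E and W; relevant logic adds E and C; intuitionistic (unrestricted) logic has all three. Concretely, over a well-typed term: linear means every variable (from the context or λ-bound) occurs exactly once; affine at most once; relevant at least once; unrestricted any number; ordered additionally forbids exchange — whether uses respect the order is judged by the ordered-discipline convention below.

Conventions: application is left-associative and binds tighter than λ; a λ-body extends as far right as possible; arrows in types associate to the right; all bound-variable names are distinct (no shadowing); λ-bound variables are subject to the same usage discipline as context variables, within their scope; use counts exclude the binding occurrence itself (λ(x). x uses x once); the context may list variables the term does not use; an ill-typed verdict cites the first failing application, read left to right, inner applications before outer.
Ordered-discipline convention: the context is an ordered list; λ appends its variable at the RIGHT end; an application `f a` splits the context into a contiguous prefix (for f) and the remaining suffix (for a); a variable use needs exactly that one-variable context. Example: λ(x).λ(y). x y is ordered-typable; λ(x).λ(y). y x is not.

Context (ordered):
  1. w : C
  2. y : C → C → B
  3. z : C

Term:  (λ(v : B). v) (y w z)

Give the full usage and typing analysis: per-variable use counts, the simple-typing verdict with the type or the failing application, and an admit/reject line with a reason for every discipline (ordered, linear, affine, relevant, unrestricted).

counts: w ×1, y ×1, z ×1, v (λ-bound) ×1
use order (left to right): v, y, w, z
typing: well-typed at B
ordered ✗ (no ordered split (uses run v, y, w, z))
linear ✓ (single use per variable (w, y, z, v))
affine ✓ (no duplicate uses among w, y, z, v)
relevant ✓ (every one of w, y, z, v appears)
unrestricted ✓ (typability at B is all that's needed)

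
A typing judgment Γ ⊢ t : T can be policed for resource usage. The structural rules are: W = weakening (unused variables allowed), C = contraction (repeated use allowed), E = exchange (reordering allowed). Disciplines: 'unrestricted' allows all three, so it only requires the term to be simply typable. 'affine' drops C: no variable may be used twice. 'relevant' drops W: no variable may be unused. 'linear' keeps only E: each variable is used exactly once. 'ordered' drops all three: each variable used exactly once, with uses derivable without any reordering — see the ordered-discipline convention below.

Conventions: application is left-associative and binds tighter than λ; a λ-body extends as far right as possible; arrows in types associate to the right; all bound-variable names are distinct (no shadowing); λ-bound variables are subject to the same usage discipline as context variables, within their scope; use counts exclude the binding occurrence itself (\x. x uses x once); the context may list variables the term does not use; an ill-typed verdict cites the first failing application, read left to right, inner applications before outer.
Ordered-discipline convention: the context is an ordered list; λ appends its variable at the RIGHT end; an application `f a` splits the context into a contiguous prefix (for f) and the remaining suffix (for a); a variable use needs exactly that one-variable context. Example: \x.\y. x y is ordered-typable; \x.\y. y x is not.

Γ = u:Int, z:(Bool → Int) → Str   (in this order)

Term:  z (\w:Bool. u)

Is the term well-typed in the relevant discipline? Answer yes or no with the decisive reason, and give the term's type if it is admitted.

no — w left unused
usage: u: 1×, z: 1×, w (bound): 0×
order of uses: z, u
typing: well-typed at Str
per-discipline verdicts: ordered ✗ | linear ✗ | affine ✓ | relevant ✗ | unrestricted ✓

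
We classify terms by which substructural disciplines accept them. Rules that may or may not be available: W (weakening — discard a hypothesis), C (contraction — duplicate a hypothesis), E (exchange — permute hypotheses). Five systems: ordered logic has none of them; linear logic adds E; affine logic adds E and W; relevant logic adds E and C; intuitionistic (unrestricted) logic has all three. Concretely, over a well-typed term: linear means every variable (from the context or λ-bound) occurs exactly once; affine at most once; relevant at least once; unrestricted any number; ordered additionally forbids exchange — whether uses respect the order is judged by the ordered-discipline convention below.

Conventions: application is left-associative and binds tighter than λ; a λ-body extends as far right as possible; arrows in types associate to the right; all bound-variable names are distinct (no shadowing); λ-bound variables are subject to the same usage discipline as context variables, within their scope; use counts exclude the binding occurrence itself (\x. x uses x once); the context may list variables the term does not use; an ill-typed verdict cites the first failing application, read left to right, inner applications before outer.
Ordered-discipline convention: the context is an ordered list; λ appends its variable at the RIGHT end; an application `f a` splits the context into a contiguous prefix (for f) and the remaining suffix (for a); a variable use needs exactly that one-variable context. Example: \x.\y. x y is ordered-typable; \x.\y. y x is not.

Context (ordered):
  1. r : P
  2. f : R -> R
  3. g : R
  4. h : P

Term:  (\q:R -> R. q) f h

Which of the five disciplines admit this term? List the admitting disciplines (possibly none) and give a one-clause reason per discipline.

admitted in: none
counts: r ×0, f ×1, g ×0, h ×1, q (λ-bound) ×1
use order (left to right): q, f, h
typing: ill-typed: an application expects R but receives P
ordered: ✗, fails simple typing
linear: ✗, a type mismatch blocks all five
affine: ✗, the type mismatch rejects it
relevant: ✗, not simply typable
unrestricted: ✗, fails simple typing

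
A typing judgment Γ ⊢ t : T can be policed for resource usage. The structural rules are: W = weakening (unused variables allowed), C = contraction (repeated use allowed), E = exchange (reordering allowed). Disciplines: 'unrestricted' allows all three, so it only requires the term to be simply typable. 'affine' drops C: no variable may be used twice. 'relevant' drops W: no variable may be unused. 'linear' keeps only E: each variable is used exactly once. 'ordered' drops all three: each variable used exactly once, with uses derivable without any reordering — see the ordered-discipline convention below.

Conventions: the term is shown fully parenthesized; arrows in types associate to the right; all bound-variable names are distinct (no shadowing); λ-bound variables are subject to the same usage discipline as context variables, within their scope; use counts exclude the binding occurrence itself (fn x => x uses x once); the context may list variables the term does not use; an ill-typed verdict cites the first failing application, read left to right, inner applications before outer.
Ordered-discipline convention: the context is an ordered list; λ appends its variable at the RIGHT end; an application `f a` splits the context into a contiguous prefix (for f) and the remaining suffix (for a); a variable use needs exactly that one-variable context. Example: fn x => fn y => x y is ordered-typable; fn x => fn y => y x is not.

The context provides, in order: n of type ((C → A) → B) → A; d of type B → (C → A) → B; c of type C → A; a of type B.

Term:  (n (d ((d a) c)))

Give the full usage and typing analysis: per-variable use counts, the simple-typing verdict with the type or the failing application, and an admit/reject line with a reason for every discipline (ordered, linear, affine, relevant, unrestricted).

counts: n: 1×, d: 2×, c: 1×, a: 1×
left-to-right use order: n, d, d, a, c
typing: well-typed at A
ordered: ✗ — repeated use of d ×2
linear: ✗ — repeated use of d ×2
affine: ✗ — repeated use of d ×2
relevant: ✓ — none of n, d, c, a goes unused
unrestricted: ✓ — typability at A is all that's needed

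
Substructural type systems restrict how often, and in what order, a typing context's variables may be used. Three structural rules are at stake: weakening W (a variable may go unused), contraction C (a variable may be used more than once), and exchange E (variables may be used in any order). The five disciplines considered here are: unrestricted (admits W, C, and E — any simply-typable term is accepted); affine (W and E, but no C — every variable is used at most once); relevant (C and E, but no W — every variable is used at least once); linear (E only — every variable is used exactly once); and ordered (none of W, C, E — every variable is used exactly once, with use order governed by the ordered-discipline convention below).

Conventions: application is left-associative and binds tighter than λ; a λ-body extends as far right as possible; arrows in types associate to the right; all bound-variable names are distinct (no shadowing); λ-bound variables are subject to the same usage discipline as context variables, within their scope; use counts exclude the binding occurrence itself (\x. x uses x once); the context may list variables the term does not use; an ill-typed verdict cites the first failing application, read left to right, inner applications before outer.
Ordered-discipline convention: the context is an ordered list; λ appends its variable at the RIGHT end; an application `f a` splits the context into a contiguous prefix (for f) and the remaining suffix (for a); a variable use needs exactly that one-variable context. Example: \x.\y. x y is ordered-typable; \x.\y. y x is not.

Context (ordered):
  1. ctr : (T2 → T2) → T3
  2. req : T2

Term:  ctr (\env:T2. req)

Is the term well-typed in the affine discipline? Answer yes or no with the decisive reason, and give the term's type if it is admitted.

yes — no duplicate uses among ctr, req, env; term : T3
use counts: ctr: 1×, req: 1×, env [bound]: 0×
order of uses: ctr, req
typing: well-typed at T3
all disciplines: ordered ✗ | linear ✗ | affine ✓ | relevant ✗ | unrestricted ✓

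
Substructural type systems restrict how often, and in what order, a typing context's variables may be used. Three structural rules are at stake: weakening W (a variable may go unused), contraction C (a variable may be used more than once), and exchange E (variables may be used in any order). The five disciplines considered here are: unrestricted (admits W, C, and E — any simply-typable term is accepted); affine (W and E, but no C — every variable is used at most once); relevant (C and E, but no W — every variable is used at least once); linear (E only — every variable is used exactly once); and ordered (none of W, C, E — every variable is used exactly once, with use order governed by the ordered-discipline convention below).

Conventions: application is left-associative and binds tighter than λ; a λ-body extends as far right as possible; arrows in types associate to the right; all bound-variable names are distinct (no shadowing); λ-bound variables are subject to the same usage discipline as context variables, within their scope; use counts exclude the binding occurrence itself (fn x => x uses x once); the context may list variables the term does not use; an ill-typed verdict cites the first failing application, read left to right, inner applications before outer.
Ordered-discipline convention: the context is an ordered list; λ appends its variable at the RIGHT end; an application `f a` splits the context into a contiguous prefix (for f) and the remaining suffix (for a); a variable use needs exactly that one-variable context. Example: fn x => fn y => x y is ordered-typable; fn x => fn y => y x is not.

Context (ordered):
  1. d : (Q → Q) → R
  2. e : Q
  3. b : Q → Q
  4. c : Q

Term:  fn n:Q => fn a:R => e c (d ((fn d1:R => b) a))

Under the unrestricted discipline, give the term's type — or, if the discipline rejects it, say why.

not well-typed under unrestricted — not simply typable
use counts: d=1, e=1, b=1, c=1, n (bound)=0, a (bound)=1, d1 (bound)=0
left-to-right use order: e, c, d, b, a
typing: ill-typed: non-arrow in function slot: Q
across the five disciplines: ordered ✗, linear ✗, affine ✗, relevant ✗, unrestricted ✗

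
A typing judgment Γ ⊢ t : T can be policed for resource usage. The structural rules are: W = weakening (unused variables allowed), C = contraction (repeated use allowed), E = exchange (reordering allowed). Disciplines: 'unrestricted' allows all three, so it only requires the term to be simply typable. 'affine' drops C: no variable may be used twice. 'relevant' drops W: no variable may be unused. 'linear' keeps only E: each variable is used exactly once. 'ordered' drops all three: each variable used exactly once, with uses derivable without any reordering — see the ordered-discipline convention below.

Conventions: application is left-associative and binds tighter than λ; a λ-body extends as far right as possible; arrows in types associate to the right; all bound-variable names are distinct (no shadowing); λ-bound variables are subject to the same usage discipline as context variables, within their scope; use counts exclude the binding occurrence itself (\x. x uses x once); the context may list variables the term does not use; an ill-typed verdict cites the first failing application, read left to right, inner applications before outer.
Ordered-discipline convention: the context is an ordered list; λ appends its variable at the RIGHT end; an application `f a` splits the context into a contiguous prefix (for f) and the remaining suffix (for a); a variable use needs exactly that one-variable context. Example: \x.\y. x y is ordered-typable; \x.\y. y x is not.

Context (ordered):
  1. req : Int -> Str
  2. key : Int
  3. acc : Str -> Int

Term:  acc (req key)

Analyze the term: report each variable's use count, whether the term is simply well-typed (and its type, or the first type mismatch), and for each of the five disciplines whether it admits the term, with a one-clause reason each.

usage: req=1; key=1; acc=1
uses in reading order: acc, req, key
typing: well-typed — term : Int
ordered: ✗ — no ordered split (uses run acc, req, key)
linear: ✓ — req, key, acc: one use apiece
affine: ✓ — req, key, acc: no repeats, contraction unneeded
relevant: ✓ — req, key, acc: all used, weakening unneeded
unrestricted: ✓ — well-typed at Int; no restrictions here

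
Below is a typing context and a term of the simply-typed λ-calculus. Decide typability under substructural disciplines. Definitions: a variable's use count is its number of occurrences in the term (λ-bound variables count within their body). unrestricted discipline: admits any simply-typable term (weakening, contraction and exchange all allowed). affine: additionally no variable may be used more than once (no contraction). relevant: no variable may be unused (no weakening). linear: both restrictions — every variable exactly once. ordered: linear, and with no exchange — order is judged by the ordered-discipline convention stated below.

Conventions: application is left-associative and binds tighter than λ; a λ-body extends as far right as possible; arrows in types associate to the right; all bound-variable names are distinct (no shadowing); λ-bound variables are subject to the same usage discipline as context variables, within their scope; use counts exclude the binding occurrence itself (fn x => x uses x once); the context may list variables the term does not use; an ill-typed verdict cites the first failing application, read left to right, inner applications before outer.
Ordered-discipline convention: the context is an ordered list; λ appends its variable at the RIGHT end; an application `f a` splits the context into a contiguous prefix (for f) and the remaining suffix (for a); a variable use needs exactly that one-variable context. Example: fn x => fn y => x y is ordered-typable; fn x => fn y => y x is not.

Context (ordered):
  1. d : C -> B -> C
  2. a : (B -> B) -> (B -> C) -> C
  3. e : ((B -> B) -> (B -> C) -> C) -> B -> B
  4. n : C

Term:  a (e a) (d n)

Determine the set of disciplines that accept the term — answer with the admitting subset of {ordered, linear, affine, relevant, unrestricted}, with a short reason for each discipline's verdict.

accepted by: relevant, unrestricted
variable uses: d: 1; a: 2; e: 1; n: 1
uses in reading order: a, e, a, d, n
typing: well-typed at C
ordered: ✗, uses contraction: a ×2
linear: ✗, uses contraction: a ×2
affine: ✗, uses contraction: a ×2
relevant: ✓, at least one use each (d, a, e, n)
unrestricted: ✓, simply typable at C; W, C, E all held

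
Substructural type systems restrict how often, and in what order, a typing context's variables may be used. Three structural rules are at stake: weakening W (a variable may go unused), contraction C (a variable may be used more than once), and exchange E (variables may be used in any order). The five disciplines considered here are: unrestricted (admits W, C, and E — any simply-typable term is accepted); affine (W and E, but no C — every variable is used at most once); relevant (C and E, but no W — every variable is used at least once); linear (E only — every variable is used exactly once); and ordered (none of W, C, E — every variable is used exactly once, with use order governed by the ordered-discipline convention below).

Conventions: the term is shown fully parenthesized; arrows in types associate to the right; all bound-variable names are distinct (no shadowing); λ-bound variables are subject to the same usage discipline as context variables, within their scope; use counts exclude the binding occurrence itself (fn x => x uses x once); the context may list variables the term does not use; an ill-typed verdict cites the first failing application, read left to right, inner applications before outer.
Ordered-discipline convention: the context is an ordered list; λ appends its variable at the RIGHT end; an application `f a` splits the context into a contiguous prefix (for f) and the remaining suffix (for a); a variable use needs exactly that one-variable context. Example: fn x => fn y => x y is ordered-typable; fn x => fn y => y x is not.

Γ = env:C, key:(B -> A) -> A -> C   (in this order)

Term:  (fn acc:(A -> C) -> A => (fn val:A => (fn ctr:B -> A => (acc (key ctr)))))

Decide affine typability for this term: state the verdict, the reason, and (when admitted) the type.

yes — at most one use each (env, key, acc, val, ctr); term : ((A -> C) -> A) -> A -> (B -> A) -> A
usage: env=0, key=1, acc (bound)=1, val (bound)=0, ctr (bound)=1
order of uses: acc, key, ctr
typing: ✓ — ((A -> C) -> A) -> A -> (B -> A) -> A
per-discipline verdicts: ordered ✗ | linear ✗ | affine ✓ | relevant ✗ | unrestricted ✓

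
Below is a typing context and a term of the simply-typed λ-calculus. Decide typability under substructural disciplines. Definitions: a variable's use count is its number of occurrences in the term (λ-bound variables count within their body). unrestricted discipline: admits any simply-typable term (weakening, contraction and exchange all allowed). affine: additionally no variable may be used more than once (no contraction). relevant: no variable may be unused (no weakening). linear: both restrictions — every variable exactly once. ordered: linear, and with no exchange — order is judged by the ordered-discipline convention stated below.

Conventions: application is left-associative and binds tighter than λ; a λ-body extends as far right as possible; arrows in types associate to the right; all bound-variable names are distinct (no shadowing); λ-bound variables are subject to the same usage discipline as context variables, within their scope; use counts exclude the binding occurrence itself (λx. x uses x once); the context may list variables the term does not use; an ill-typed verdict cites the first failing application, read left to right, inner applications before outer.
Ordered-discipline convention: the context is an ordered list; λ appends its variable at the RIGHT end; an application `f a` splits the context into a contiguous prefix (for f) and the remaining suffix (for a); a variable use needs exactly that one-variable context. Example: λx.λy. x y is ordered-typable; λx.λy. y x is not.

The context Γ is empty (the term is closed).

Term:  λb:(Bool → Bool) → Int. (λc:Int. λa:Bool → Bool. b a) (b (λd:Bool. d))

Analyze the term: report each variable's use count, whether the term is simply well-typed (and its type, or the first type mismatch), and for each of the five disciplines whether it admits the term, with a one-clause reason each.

use counts: b (bound) ×2; c (bound) ×0; a (bound) ×1; d (bound) ×1
uses in reading order: b, a, b, d
typing: well-typed at ((Bool → Bool) → Int) → (Bool → Bool) → Int
ordered: ✗, uses contraction: b ×2; c left unused
linear: ✗, uses contraction: b ×2; c left unused
affine: ✗, uses contraction: b ×2
relevant: ✗, c left unused
unrestricted: ✓, typability at ((Bool → Bool) → Int) → (Bool → Bool) → Int is all that's needed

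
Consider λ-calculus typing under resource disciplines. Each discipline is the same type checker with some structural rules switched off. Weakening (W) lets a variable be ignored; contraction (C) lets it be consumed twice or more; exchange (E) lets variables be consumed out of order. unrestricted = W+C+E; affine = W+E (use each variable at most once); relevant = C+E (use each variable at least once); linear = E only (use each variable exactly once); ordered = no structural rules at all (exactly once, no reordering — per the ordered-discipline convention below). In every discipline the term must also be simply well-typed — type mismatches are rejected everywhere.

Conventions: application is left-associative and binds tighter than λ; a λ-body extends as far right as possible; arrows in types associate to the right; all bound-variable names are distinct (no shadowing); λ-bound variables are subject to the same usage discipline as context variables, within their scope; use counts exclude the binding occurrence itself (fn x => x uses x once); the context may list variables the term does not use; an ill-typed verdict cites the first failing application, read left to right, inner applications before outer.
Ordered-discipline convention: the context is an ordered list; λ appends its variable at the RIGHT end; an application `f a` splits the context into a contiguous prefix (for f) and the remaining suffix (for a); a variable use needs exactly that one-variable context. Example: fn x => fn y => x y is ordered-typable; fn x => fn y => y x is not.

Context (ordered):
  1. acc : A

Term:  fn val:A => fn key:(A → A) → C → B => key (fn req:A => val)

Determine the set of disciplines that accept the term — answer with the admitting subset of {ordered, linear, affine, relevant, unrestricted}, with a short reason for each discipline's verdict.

admitted in: affine, unrestricted
usage: acc: 0, val (λ-bound): 1, key (λ-bound): 1, req (λ-bound): 0
uses in reading order: key, val
typing: ✓ — A → ((A → A) → C → B) → C → B
ordered: ✗ — needs weakening: acc, req unused
linear: ✗ — needs weakening: acc, req unused
affine: ✓ — no duplicate uses among acc, val, key, req
relevant: ✗ — needs weakening: acc, req unused
unrestricted: ✓ — well-typed at A → ((A → A) → C → B) → C → B; no restrictions here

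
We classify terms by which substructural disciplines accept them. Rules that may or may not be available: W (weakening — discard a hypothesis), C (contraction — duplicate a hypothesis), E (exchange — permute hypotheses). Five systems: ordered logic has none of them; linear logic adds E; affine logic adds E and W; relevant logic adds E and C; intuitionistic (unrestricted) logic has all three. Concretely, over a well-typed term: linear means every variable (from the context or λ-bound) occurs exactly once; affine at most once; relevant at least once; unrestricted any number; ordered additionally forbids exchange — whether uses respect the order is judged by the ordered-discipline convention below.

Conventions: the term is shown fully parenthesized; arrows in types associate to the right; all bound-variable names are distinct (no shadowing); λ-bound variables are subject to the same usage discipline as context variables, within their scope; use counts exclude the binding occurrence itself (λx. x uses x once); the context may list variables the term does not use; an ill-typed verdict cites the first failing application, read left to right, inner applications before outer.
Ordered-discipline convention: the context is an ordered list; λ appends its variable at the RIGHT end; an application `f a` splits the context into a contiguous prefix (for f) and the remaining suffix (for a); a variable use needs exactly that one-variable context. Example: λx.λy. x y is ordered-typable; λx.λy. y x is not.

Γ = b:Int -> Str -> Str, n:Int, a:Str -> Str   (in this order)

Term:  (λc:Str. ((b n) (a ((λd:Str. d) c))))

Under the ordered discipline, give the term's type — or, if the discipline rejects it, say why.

term : Str -> Str
use counts: b ×1; n ×1; a ×1; c (λ-bound) ×1; d (λ-bound) ×1
order of uses: b, n, a, d, c
typing: well-typed at Str -> Str
summary: ordered ✓ | linear ✓ | affine ✓ | relevant ✓ | unrestricted ✓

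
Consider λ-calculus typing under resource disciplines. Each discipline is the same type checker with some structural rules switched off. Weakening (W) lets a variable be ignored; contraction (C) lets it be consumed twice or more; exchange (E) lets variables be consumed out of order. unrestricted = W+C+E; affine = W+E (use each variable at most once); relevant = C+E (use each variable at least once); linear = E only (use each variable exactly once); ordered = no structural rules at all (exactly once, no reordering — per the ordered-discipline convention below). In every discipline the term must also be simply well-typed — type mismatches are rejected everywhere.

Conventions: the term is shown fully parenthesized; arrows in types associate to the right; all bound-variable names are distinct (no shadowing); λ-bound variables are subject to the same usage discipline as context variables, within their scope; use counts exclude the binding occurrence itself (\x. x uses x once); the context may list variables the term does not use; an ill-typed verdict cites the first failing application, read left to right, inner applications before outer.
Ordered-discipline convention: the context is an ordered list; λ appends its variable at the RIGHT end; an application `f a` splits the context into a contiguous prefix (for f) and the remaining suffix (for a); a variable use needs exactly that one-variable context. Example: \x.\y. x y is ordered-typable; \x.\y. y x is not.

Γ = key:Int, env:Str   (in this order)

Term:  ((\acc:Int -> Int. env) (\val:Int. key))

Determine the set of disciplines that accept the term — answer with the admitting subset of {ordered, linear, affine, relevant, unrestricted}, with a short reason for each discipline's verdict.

admitted by: affine, unrestricted
use counts: key: 1, env: 1, acc (λ-bound): 0, val (λ-bound): 0
uses in reading order: env, key
typing: ✓ — Str
ordered: ✗, needs weakening: acc, val unused
linear: ✗, needs weakening: acc, val unused
affine: ✓, at most one use each (key, env, acc, val)
relevant: ✗, needs weakening: acc, val unused
unrestricted: ✓, typability at Str is all that's needed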